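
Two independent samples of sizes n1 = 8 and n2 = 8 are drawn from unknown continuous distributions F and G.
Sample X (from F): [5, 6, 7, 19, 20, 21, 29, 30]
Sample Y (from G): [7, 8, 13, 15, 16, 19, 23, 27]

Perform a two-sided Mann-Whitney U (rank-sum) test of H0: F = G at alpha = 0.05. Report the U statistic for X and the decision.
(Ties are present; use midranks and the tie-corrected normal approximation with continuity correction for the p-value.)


Step 1: Combine and sort all 16 observations; assign midranks.
sorted (value, group): (5,X), (6,X), (7,X), (7,Y), (8,Y), (13,Y), (15,Y), (16,Y), (19,X), (19,Y), (20,X), (21,X), (23,Y), (27,Y), (29,X), (30,X)
ranks: 5->1, 6->2, 7->3.5, 7->3.5, 8->5, 13->6, 15->7, 16->8, 19->9.5, 19->9.5, 20->11, 21->12, 23->13, 27->14, 29->15, 30->16
Step 2: Rank sum for X: R1 = 1 + 2 + 3.5 + 9.5 + 11 + 12 + 15 + 16 = 70.
Step 3: U_X = R1 - n1(n1+1)/2 = 70 - 8*9/2 = 70 - 36 = 34.
       U_Y = n1*n2 - U_X = 64 - 34 = 30.
Step 4: Ties are present, so use the tie-corrected normal approximation (with continuity correction) for the p-value.
Step 5: p-value = 0.874643; compare to alpha = 0.05. fail to reject H0.

U_X = 34, p = 0.874643, fail to reject H0 at alpha = 0.05.


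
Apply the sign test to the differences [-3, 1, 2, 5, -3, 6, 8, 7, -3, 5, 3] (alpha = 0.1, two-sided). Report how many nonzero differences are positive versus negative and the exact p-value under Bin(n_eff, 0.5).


Step 1: Discard zero differences. Original n = 11; n_eff = number of nonzero differences = 11.
Nonzero differences (with sign): -3, +1, +2, +5, -3, +6, +8, +7, -3, +5, +3
Step 2: Count signs: positive = 8, negative = 3.
Step 3: Under H0: P(positive) = 0.5, so the number of positives S ~ Bin(11, 0.5).
Step 4: Two-sided exact p-value = sum of Bin(11,0.5) probabilities at or below the observed probability = 0.226562.
Step 5: alpha = 0.1. fail to reject H0.

n_eff = 11, pos = 8, neg = 3, p = 0.226562, fail to reject H0.


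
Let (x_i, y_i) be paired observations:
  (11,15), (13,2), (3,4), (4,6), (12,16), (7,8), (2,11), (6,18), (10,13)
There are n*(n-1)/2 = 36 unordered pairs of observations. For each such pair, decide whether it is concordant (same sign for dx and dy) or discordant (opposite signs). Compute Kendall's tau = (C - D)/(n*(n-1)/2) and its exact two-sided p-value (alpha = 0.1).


Step 1: Enumerate the 36 unordered pairs (i,j) with i<j and classify each by sign(x_j-x_i) * sign(y_j-y_i).
  (1,2):dx=+2,dy=-13->D; (1,3):dx=-8,dy=-11->C; (1,4):dx=-7,dy=-9->C; (1,5):dx=+1,dy=+1->C
  (1,6):dx=-4,dy=-7->C; (1,7):dx=-9,dy=-4->C; (1,8):dx=-5,dy=+3->D; (1,9):dx=-1,dy=-2->C
  (2,3):dx=-10,dy=+2->D; (2,4):dx=-9,dy=+4->D; (2,5):dx=-1,dy=+14->D; (2,6):dx=-6,dy=+6->D
  (2,7):dx=-11,dy=+9->D; (2,8):dx=-7,dy=+16->D; (2,9):dx=-3,dy=+11->D; (3,4):dx=+1,dy=+2->C
  (3,5):dx=+9,dy=+12->C; (3,6):dx=+4,dy=+4->C; (3,7):dx=-1,dy=+7->D; (3,8):dx=+3,dy=+14->C
  (3,9):dx=+7,dy=+9->C; (4,5):dx=+8,dy=+10->C; (4,6):dx=+3,dy=+2->C; (4,7):dx=-2,dy=+5->D
  (4,8):dx=+2,dy=+12->C; (4,9):dx=+6,dy=+7->C; (5,6):dx=-5,dy=-8->C; (5,7):dx=-10,dy=-5->C
  (5,8):dx=-6,dy=+2->D; (5,9):dx=-2,dy=-3->C; (6,7):dx=-5,dy=+3->D; (6,8):dx=-1,dy=+10->D
  (6,9):dx=+3,dy=+5->C; (7,8):dx=+4,dy=+7->C; (7,9):dx=+8,dy=+2->C; (8,9):dx=+4,dy=-5->D
Step 2: C = 21, D = 15, total pairs = 36.
Step 3: tau = (C - D)/(n(n-1)/2) = (21 - 15)/36 = 0.166667.
Step 4: Exact two-sided p-value (enumerate n! = 362880 permutations of y under H0): p = 0.612202.
Step 5: alpha = 0.1. fail to reject H0.

tau_b = 0.1667 (C=21, D=15), p = 0.612202, fail to reject H0.


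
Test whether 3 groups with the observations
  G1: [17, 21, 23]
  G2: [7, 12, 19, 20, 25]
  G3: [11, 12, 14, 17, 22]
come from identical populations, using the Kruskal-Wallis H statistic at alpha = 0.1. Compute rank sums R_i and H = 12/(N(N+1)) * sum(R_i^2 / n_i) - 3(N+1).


Step 1: Combine all N = 13 observations and assign midranks.
sorted (value, group, rank): (7,G2,1), (11,G3,2), (12,G2,3.5), (12,G3,3.5), (14,G3,5), (17,G1,6.5), (17,G3,6.5), (19,G2,8), (20,G2,9), (21,G1,10), (22,G3,11), (23,G1,12), (25,G2,13)
Step 2: Sum ranks within each group.
R_1 = 28.5 (n_1 = 3)
R_2 = 34.5 (n_2 = 5)
R_3 = 28 (n_3 = 5)
Step 3: H = 12/(N(N+1)) * sum(R_i^2/n_i) - 3(N+1)
     = 12/(13*14) * (28.5^2/3 + 34.5^2/5 + 28^2/5) - 3*14
     = 0.065934 * 665.6 - 42
     = 1.885714.
Step 4: Ties present; correction factor C = 1 - 12/(13^3 - 13) = 0.994505. Corrected H = 1.885714 / 0.994505 = 1.896133.
Step 5: Under H0, H ~ chi^2(2); p-value = 0.387490.
Step 6: alpha = 0.1. fail to reject H0.

H = 1.8961, df = 2, p = 0.387490, fail to reject H0.


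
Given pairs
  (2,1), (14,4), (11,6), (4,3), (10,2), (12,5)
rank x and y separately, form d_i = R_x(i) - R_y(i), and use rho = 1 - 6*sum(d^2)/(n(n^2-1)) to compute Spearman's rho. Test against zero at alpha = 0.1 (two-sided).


Step 1: Rank x and y separately (midranks; no ties here).
rank(x): 2->1, 14->6, 11->4, 4->2, 10->3, 12->5
rank(y): 1->1, 4->4, 6->6, 3->3, 2->2, 5->5
Step 2: d_i = R_x(i) - R_y(i); compute d_i^2.
  (1-1)^2=0, (6-4)^2=4, (4-6)^2=4, (2-3)^2=1, (3-2)^2=1, (5-5)^2=0
sum(d^2) = 10.
Step 3: rho = 1 - 6*10 / (6*(6^2 - 1)) = 1 - 60/210 = 0.714286.
Step 4: Under H0, t = rho * sqrt((n-2)/(1-rho^2)) = 2.0412 ~ t(4).
Step 5: Two-sided p-value from the t-distribution with 4 df = 0.110787.
Step 6: alpha = 0.1. fail to reject H0.

rho = 0.7143, p = 0.110787, fail to reject H0 at alpha = 0.1.


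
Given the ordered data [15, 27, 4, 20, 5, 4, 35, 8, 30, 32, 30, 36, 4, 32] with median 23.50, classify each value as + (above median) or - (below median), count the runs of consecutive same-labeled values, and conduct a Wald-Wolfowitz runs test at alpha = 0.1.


Step 1: Compute median = 23.50; label A = above, B = below.
Labels in order: BABBBBABAAAABA  (n_A = 7, n_B = 7)
Step 2: Count runs R = 8.
Step 3: Under H0 (random ordering), E[R] = 2*n_A*n_B/(n_A+n_B) + 1 = 2*7*7/14 + 1 = 8.0000.
        Var[R] = 2*n_A*n_B*(2*n_A*n_B - n_A - n_B) / ((n_A+n_B)^2 * (n_A+n_B-1)) = 8232/2548 = 3.2308.
        SD[R] = 1.7974.
Step 4: R = E[R], so z = 0 with no continuity correction.
Step 5: Two-sided p-value via normal approximation = 2*(1 - Phi(|z|)) = 1.000000.
Step 6: alpha = 0.1. fail to reject H0.

R = 8, z = 0.0000, p = 1.000000, fail to reject H0.


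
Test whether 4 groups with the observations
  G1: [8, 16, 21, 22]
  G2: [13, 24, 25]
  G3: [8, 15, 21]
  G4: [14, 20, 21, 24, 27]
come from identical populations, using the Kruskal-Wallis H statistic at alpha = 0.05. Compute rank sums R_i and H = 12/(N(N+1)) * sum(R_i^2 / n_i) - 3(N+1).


Step 1: Combine all N = 15 observations and assign midranks.
sorted (value, group, rank): (8,G1,1.5), (8,G3,1.5), (13,G2,3), (14,G4,4), (15,G3,5), (16,G1,6), (20,G4,7), (21,G1,9), (21,G3,9), (21,G4,9), (22,G1,11), (24,G2,12.5), (24,G4,12.5), (25,G2,14), (27,G4,15)
Step 2: Sum ranks within each group.
R_1 = 27.5 (n_1 = 4)
R_2 = 29.5 (n_2 = 3)
R_3 = 15.5 (n_3 = 3)
R_4 = 47.5 (n_4 = 5)
Step 3: H = 12/(N(N+1)) * sum(R_i^2/n_i) - 3(N+1)
     = 12/(15*16) * (27.5^2/4 + 29.5^2/3 + 15.5^2/3 + 47.5^2/5) - 3*16
     = 0.050000 * 1010.48 - 48
     = 2.523958.
Step 4: Ties present; correction factor C = 1 - 36/(15^3 - 15) = 0.989286. Corrected H = 2.523958 / 0.989286 = 2.551294.
Step 5: Under H0, H ~ chi^2(3); p-value = 0.466092.
Step 6: alpha = 0.05. fail to reject H0.

H = 2.5513, df = 3, p = 0.466092, fail to reject H0.


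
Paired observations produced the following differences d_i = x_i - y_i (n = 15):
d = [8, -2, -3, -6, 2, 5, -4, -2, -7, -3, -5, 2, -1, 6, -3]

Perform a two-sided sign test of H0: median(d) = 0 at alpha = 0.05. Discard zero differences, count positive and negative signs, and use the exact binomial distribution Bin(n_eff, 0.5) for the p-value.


Step 1: Discard zero differences. Original n = 15; n_eff = number of nonzero differences = 15.
Nonzero differences (with sign): +8, -2, -3, -6, +2, +5, -4, -2, -7, -3, -5, +2, -1, +6, -3
Step 2: Count signs: positive = 5, negative = 10.
Step 3: Under H0: P(positive) = 0.5, so the number of positives S ~ Bin(15, 0.5).
Step 4: Two-sided exact p-value = sum of Bin(15,0.5) probabilities at or below the observed probability = 0.301758.
Step 5: alpha = 0.05. fail to reject H0.

n_eff = 15, pos = 5, neg = 10, p = 0.301758, fail to reject H0.


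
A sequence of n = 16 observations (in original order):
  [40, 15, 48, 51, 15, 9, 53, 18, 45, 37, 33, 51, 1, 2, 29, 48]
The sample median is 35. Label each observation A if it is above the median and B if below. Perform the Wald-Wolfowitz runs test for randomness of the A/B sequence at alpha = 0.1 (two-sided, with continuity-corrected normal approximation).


Step 1: Compute median = 35; label A = above, B = below.
Labels in order: ABAABBABAABABBBA  (n_A = 8, n_B = 8)
Step 2: Count runs R = 11.
Step 3: Under H0 (random ordering), E[R] = 2*n_A*n_B/(n_A+n_B) + 1 = 2*8*8/16 + 1 = 9.0000.
        Var[R] = 2*n_A*n_B*(2*n_A*n_B - n_A - n_B) / ((n_A+n_B)^2 * (n_A+n_B-1)) = 14336/3840 = 3.7333.
        SD[R] = 1.9322.
Step 4: Continuity-corrected z = (R - 0.5 - E[R]) / SD[R] = (11 - 0.5 - 9.0000) / 1.9322 = 0.7763.
Step 5: Two-sided p-value via normal approximation = 2*(1 - Phi(|z|)) = 0.437558.
Step 6: alpha = 0.1. fail to reject H0.

R = 11, z = 0.7763, p = 0.437558, fail to reject H0.


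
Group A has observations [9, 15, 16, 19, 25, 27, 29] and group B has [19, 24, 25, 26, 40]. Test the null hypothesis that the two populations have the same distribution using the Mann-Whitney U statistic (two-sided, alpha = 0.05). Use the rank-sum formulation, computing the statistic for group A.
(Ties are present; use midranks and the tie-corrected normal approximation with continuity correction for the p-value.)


Step 1: Combine and sort all 12 observations; assign midranks.
sorted (value, group): (9,X), (15,X), (16,X), (19,X), (19,Y), (24,Y), (25,X), (25,Y), (26,Y), (27,X), (29,X), (40,Y)
ranks: 9->1, 15->2, 16->3, 19->4.5, 19->4.5, 24->6, 25->7.5, 25->7.5, 26->9, 27->10, 29->11, 40->12
Step 2: Rank sum for X: R1 = 1 + 2 + 3 + 4.5 + 7.5 + 10 + 11 = 39.
Step 3: U_X = R1 - n1(n1+1)/2 = 39 - 7*8/2 = 39 - 28 = 11.
       U_Y = n1*n2 - U_X = 35 - 11 = 24.
Step 4: Ties are present, so use the tie-corrected normal approximation (with continuity correction) for the p-value.
Step 5: p-value = 0.328162; compare to alpha = 0.05. fail to reject H0.

U_X = 11, p = 0.328162, fail to reject H0 at alpha = 0.05.


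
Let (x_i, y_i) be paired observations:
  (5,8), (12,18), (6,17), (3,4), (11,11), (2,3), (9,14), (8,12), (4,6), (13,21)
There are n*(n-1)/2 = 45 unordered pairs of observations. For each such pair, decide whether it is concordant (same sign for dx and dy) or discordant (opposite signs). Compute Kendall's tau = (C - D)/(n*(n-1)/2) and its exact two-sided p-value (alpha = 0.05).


Step 1: Enumerate the 45 unordered pairs (i,j) with i<j and classify each by sign(x_j-x_i) * sign(y_j-y_i).
  (1,2):dx=+7,dy=+10->C; (1,3):dx=+1,dy=+9->C; (1,4):dx=-2,dy=-4->C; (1,5):dx=+6,dy=+3->C
  (1,6):dx=-3,dy=-5->C; (1,7):dx=+4,dy=+6->C; (1,8):dx=+3,dy=+4->C; (1,9):dx=-1,dy=-2->C
  (1,10):dx=+8,dy=+13->C; (2,3):dx=-6,dy=-1->C; (2,4):dx=-9,dy=-14->C; (2,5):dx=-1,dy=-7->C
  (2,6):dx=-10,dy=-15->C; (2,7):dx=-3,dy=-4->C; (2,8):dx=-4,dy=-6->C; (2,9):dx=-8,dy=-12->C
  (2,10):dx=+1,dy=+3->C; (3,4):dx=-3,dy=-13->C; (3,5):dx=+5,dy=-6->D; (3,6):dx=-4,dy=-14->C
  (3,7):dx=+3,dy=-3->D; (3,8):dx=+2,dy=-5->D; (3,9):dx=-2,dy=-11->C; (3,10):dx=+7,dy=+4->C
  (4,5):dx=+8,dy=+7->C; (4,6):dx=-1,dy=-1->C; (4,7):dx=+6,dy=+10->C; (4,8):dx=+5,dy=+8->C
  (4,9):dx=+1,dy=+2->C; (4,10):dx=+10,dy=+17->C; (5,6):dx=-9,dy=-8->C; (5,7):dx=-2,dy=+3->D
  (5,8):dx=-3,dy=+1->D; (5,9):dx=-7,dy=-5->C; (5,10):dx=+2,dy=+10->C; (6,7):dx=+7,dy=+11->C
  (6,8):dx=+6,dy=+9->C; (6,9):dx=+2,dy=+3->C; (6,10):dx=+11,dy=+18->C; (7,8):dx=-1,dy=-2->C
  (7,9):dx=-5,dy=-8->C; (7,10):dx=+4,dy=+7->C; (8,9):dx=-4,dy=-6->C; (8,10):dx=+5,dy=+9->C
  (9,10):dx=+9,dy=+15->C
Step 2: C = 40, D = 5, total pairs = 45.
Step 3: tau = (C - D)/(n(n-1)/2) = (40 - 5)/45 = 0.777778.
Step 4: Exact two-sided p-value (enumerate n! = 3628800 permutations of y under H0): p = 0.000946.
Step 5: alpha = 0.05. reject H0.

tau_b = 0.7778 (C=40, D=5), p = 0.000946, reject H0.


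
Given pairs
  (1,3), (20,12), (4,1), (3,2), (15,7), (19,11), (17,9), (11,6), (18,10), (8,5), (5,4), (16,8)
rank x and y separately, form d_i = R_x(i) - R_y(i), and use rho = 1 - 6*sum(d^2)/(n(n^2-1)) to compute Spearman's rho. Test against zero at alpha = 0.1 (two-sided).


Step 1: Rank x and y separately (midranks; no ties here).
rank(x): 1->1, 20->12, 4->3, 3->2, 15->7, 19->11, 17->9, 11->6, 18->10, 8->5, 5->4, 16->8
rank(y): 3->3, 12->12, 1->1, 2->2, 7->7, 11->11, 9->9, 6->6, 10->10, 5->5, 4->4, 8->8
Step 2: d_i = R_x(i) - R_y(i); compute d_i^2.
  (1-3)^2=4, (12-12)^2=0, (3-1)^2=4, (2-2)^2=0, (7-7)^2=0, (11-11)^2=0, (9-9)^2=0, (6-6)^2=0, (10-10)^2=0, (5-5)^2=0, (4-4)^2=0, (8-8)^2=0
sum(d^2) = 8.
Step 3: rho = 1 - 6*8 / (12*(12^2 - 1)) = 1 - 48/1716 = 0.972028.
Step 4: Under H0, t = rho * sqrt((n-2)/(1-rho^2)) = 13.0876 ~ t(10).
Step 5: Two-sided p-value from the t-distribution with 10 df = 0.000000.
Step 6: alpha = 0.1. reject H0.

rho = 0.9720, p = 0.000000, reject H0 at alpha = 0.1.


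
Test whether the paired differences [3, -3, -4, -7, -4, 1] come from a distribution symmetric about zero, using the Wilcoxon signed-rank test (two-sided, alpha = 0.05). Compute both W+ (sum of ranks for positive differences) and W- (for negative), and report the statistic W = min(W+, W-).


Step 1: Drop any zero differences (none here) and take |d_i|.
|d| = [3, 3, 4, 7, 4, 1]
Step 2: Midrank |d_i| (ties get averaged ranks).
ranks: |3|->2.5, |3|->2.5, |4|->4.5, |7|->6, |4|->4.5, |1|->1
Step 3: Attach original signs; sum ranks with positive sign and with negative sign.
W+ = 2.5 + 1 = 3.5
W- = 2.5 + 4.5 + 6 + 4.5 = 17.5
(Check: W+ + W- = 21 should equal n(n+1)/2 = 21.)
Step 4: Test statistic W = min(W+, W-) = 3.5.
Step 5: Ties in |d|, so use the tie-corrected normal approximation.
        E[W] = n(n+1)/4 = 6*7/4 = 10.5.
        Tie groups: |d|=3 (t=2), |d|=4 (t=2); sum(t^3 - t) = 12.
        Var[W] = n(n+1)(2n+1)/24 - sum(t^3-t)/48 = 546/24 - 12/48 = 22.5.
        z = (W - E[W]) / sqrt(Var[W]) = (3.5 - 10.5) / 4.7434 = -1.4757.
        Two-sided p = 2*Phi(z) = 0.140017.
Step 6: alpha = 0.05. fail to reject H0.

W+ = 3.5, W- = 17.5, W = min = 3.5, p = 0.140017, fail to reject H0.


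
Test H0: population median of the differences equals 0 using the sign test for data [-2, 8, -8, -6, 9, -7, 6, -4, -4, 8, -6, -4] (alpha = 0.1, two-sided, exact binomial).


Step 1: Discard zero differences. Original n = 12; n_eff = number of nonzero differences = 12.
Nonzero differences (with sign): -2, +8, -8, -6, +9, -7, +6, -4, -4, +8, -6, -4
Step 2: Count signs: positive = 4, negative = 8.
Step 3: Under H0: P(positive) = 0.5, so the number of positives S ~ Bin(12, 0.5).
Step 4: Two-sided exact p-value = sum of Bin(12,0.5) probabilities at or below the observed probability = 0.387695.
Step 5: alpha = 0.1. fail to reject H0.

n_eff = 12, pos = 4, neg = 8, p = 0.387695, fail to reject H0.


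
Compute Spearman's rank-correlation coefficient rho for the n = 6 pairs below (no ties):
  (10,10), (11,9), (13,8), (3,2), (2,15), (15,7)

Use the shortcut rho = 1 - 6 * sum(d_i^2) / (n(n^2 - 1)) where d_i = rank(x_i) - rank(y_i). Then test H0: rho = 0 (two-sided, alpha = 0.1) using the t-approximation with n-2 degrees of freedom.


Step 1: Rank x and y separately (midranks; no ties here).
rank(x): 10->3, 11->4, 13->5, 3->2, 2->1, 15->6
rank(y): 10->5, 9->4, 8->3, 2->1, 15->6, 7->2
Step 2: d_i = R_x(i) - R_y(i); compute d_i^2.
  (3-5)^2=4, (4-4)^2=0, (5-3)^2=4, (2-1)^2=1, (1-6)^2=25, (6-2)^2=16
sum(d^2) = 50.
Step 3: rho = 1 - 6*50 / (6*(6^2 - 1)) = 1 - 300/210 = -0.428571.
Step 4: Under H0, t = rho * sqrt((n-2)/(1-rho^2)) = -0.9487 ~ t(4).
Step 5: Two-sided p-value from the t-distribution with 4 df = 0.396501.
Step 6: alpha = 0.1. fail to reject H0.

rho = -0.4286, p = 0.396501, fail to reject H0 at alpha = 0.1.


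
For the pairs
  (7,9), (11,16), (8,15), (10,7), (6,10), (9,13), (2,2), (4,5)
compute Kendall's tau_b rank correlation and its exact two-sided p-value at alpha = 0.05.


Step 1: Enumerate the 28 unordered pairs (i,j) with i<j and classify each by sign(x_j-x_i) * sign(y_j-y_i).
  (1,2):dx=+4,dy=+7->C; (1,3):dx=+1,dy=+6->C; (1,4):dx=+3,dy=-2->D; (1,5):dx=-1,dy=+1->D
  (1,6):dx=+2,dy=+4->C; (1,7):dx=-5,dy=-7->C; (1,8):dx=-3,dy=-4->C; (2,3):dx=-3,dy=-1->C
  (2,4):dx=-1,dy=-9->C; (2,5):dx=-5,dy=-6->C; (2,6):dx=-2,dy=-3->C; (2,7):dx=-9,dy=-14->C
  (2,8):dx=-7,dy=-11->C; (3,4):dx=+2,dy=-8->D; (3,5):dx=-2,dy=-5->C; (3,6):dx=+1,dy=-2->D
  (3,7):dx=-6,dy=-13->C; (3,8):dx=-4,dy=-10->C; (4,5):dx=-4,dy=+3->D; (4,6):dx=-1,dy=+6->D
  (4,7):dx=-8,dy=-5->C; (4,8):dx=-6,dy=-2->C; (5,6):dx=+3,dy=+3->C; (5,7):dx=-4,dy=-8->C
  (5,8):dx=-2,dy=-5->C; (6,7):dx=-7,dy=-11->C; (6,8):dx=-5,dy=-8->C; (7,8):dx=+2,dy=+3->C
Step 2: C = 22, D = 6, total pairs = 28.
Step 3: tau = (C - D)/(n(n-1)/2) = (22 - 6)/28 = 0.571429.
Step 4: Exact two-sided p-value (enumerate n! = 40320 permutations of y under H0): p = 0.061012.
Step 5: alpha = 0.05. fail to reject H0.

tau_b = 0.5714 (C=22, D=6), p = 0.061012, fail to reject H0.


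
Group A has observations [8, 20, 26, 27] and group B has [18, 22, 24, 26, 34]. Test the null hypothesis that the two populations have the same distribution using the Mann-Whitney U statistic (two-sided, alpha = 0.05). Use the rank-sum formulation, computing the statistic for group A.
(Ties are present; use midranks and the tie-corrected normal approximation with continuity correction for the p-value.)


Step 1: Combine and sort all 9 observations; assign midranks.
sorted (value, group): (8,X), (18,Y), (20,X), (22,Y), (24,Y), (26,X), (26,Y), (27,X), (34,Y)
ranks: 8->1, 18->2, 20->3, 22->4, 24->5, 26->6.5, 26->6.5, 27->8, 34->9
Step 2: Rank sum for X: R1 = 1 + 3 + 6.5 + 8 = 18.5.
Step 3: U_X = R1 - n1(n1+1)/2 = 18.5 - 4*5/2 = 18.5 - 10 = 8.5.
       U_Y = n1*n2 - U_X = 20 - 8.5 = 11.5.
Step 4: Ties are present, so use the tie-corrected normal approximation (with continuity correction) for the p-value.
Step 5: p-value = 0.805701; compare to alpha = 0.05. fail to reject H0.

U_X = 8.5, p = 0.805701, fail to reject H0 at alpha = 0.05.


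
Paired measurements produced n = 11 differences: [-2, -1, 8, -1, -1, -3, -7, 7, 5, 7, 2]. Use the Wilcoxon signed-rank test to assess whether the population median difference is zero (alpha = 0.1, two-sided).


Step 1: Drop any zero differences (none here) and take |d_i|.
|d| = [2, 1, 8, 1, 1, 3, 7, 7, 5, 7, 2]
Step 2: Midrank |d_i| (ties get averaged ranks).
ranks: |2|->4.5, |1|->2, |8|->11, |1|->2, |1|->2, |3|->6, |7|->9, |7|->9, |5|->7, |7|->9, |2|->4.5
Step 3: Attach original signs; sum ranks with positive sign and with negative sign.
W+ = 11 + 9 + 7 + 9 + 4.5 = 40.5
W- = 4.5 + 2 + 2 + 2 + 6 + 9 = 25.5
(Check: W+ + W- = 66 should equal n(n+1)/2 = 66.)
Step 4: Test statistic W = min(W+, W-) = 25.5.
Step 5: Ties in |d|, so use the tie-corrected normal approximation.
        E[W] = n(n+1)/4 = 11*12/4 = 33.
        Tie groups: |d|=1 (t=3), |d|=2 (t=2), |d|=7 (t=3); sum(t^3 - t) = 54.
        Var[W] = n(n+1)(2n+1)/24 - sum(t^3-t)/48 = 3036/24 - 54/48 = 125.375.
        z = (W - E[W]) / sqrt(Var[W]) = (25.5 - 33) / 11.1971 = -0.6698.
        Two-sided p = 2*Phi(z) = 0.502975.
Step 6: alpha = 0.1. fail to reject H0.

W+ = 40.5, W- = 25.5, W = min = 25.5, p = 0.502975, fail to reject H0.


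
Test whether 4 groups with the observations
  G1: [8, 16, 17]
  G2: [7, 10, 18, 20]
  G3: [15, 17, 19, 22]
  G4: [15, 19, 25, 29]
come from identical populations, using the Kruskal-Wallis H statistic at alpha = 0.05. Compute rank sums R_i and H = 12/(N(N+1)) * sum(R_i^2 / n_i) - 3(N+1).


Step 1: Combine all N = 15 observations and assign midranks.
sorted (value, group, rank): (7,G2,1), (8,G1,2), (10,G2,3), (15,G3,4.5), (15,G4,4.5), (16,G1,6), (17,G1,7.5), (17,G3,7.5), (18,G2,9), (19,G3,10.5), (19,G4,10.5), (20,G2,12), (22,G3,13), (25,G4,14), (29,G4,15)
Step 2: Sum ranks within each group.
R_1 = 15.5 (n_1 = 3)
R_2 = 25 (n_2 = 4)
R_3 = 35.5 (n_3 = 4)
R_4 = 44 (n_4 = 4)
Step 3: H = 12/(N(N+1)) * sum(R_i^2/n_i) - 3(N+1)
     = 12/(15*16) * (15.5^2/3 + 25^2/4 + 35.5^2/4 + 44^2/4) - 3*16
     = 0.050000 * 1035.4 - 48
     = 3.769792.
Step 4: Ties present; correction factor C = 1 - 18/(15^3 - 15) = 0.994643. Corrected H = 3.769792 / 0.994643 = 3.790096.
Step 5: Under H0, H ~ chi^2(3); p-value = 0.285040.
Step 6: alpha = 0.05. fail to reject H0.

H = 3.7901, df = 3, p = 0.285040, fail to reject H0.


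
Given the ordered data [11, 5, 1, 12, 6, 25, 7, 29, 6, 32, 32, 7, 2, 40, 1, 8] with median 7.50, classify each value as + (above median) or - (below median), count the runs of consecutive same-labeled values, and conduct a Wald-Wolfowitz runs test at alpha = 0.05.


Step 1: Compute median = 7.50; label A = above, B = below.
Labels in order: ABBABABABAABBABA  (n_A = 8, n_B = 8)
Step 2: Count runs R = 13.
Step 3: Under H0 (random ordering), E[R] = 2*n_A*n_B/(n_A+n_B) + 1 = 2*8*8/16 + 1 = 9.0000.
        Var[R] = 2*n_A*n_B*(2*n_A*n_B - n_A - n_B) / ((n_A+n_B)^2 * (n_A+n_B-1)) = 14336/3840 = 3.7333.
        SD[R] = 1.9322.
Step 4: Continuity-corrected z = (R - 0.5 - E[R]) / SD[R] = (13 - 0.5 - 9.0000) / 1.9322 = 1.8114.
Step 5: Two-sided p-value via normal approximation = 2*(1 - Phi(|z|)) = 0.070076.
Step 6: alpha = 0.05. fail to reject H0.

R = 13, z = 1.8114, p = 0.070076, fail to reject H0.


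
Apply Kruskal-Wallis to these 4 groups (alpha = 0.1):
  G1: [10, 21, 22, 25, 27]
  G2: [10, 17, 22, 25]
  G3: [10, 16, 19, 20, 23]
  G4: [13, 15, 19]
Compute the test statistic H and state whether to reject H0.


Step 1: Combine all N = 17 observations and assign midranks.
sorted (value, group, rank): (10,G1,2), (10,G2,2), (10,G3,2), (13,G4,4), (15,G4,5), (16,G3,6), (17,G2,7), (19,G3,8.5), (19,G4,8.5), (20,G3,10), (21,G1,11), (22,G1,12.5), (22,G2,12.5), (23,G3,14), (25,G1,15.5), (25,G2,15.5), (27,G1,17)
Step 2: Sum ranks within each group.
R_1 = 58 (n_1 = 5)
R_2 = 37 (n_2 = 4)
R_3 = 40.5 (n_3 = 5)
R_4 = 17.5 (n_4 = 3)
Step 3: H = 12/(N(N+1)) * sum(R_i^2/n_i) - 3(N+1)
     = 12/(17*18) * (58^2/5 + 37^2/4 + 40.5^2/5 + 17.5^2/3) - 3*18
     = 0.039216 * 1445.18 - 54
     = 2.673856.
Step 4: Ties present; correction factor C = 1 - 42/(17^3 - 17) = 0.991422. Corrected H = 2.673856 / 0.991422 = 2.696992.
Step 5: Under H0, H ~ chi^2(3); p-value = 0.440739.
Step 6: alpha = 0.1. fail to reject H0.

H = 2.6970, df = 3, p = 0.440739, fail to reject H0.


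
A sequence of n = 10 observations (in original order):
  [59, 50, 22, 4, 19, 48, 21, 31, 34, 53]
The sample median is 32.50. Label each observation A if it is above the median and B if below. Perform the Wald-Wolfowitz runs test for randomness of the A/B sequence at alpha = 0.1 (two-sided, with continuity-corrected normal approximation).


Step 1: Compute median = 32.50; label A = above, B = below.
Labels in order: AABBBABBAA  (n_A = 5, n_B = 5)
Step 2: Count runs R = 5.
Step 3: Under H0 (random ordering), E[R] = 2*n_A*n_B/(n_A+n_B) + 1 = 2*5*5/10 + 1 = 6.0000.
        Var[R] = 2*n_A*n_B*(2*n_A*n_B - n_A - n_B) / ((n_A+n_B)^2 * (n_A+n_B-1)) = 2000/900 = 2.2222.
        SD[R] = 1.4907.
Step 4: Continuity-corrected z = (R + 0.5 - E[R]) / SD[R] = (5 + 0.5 - 6.0000) / 1.4907 = -0.3354.
Step 5: Two-sided p-value via normal approximation = 2*(1 - Phi(|z|)) = 0.737316.
Step 6: alpha = 0.1. fail to reject H0.

R = 5, z = -0.3354, p = 0.737316, fail to reject H0.


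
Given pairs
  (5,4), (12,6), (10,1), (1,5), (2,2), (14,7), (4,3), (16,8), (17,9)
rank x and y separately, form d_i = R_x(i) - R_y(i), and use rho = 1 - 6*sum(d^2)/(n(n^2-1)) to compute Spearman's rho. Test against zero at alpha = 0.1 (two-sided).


Step 1: Rank x and y separately (midranks; no ties here).
rank(x): 5->4, 12->6, 10->5, 1->1, 2->2, 14->7, 4->3, 16->8, 17->9
rank(y): 4->4, 6->6, 1->1, 5->5, 2->2, 7->7, 3->3, 8->8, 9->9
Step 2: d_i = R_x(i) - R_y(i); compute d_i^2.
  (4-4)^2=0, (6-6)^2=0, (5-1)^2=16, (1-5)^2=16, (2-2)^2=0, (7-7)^2=0, (3-3)^2=0, (8-8)^2=0, (9-9)^2=0
sum(d^2) = 32.
Step 3: rho = 1 - 6*32 / (9*(9^2 - 1)) = 1 - 192/720 = 0.733333.
Step 4: Under H0, t = rho * sqrt((n-2)/(1-rho^2)) = 2.8538 ~ t(7).
Step 5: Two-sided p-value from the t-distribution with 7 df = 0.024554.
Step 6: alpha = 0.1. reject H0.

rho = 0.7333, p = 0.024554, reject H0 at alpha = 0.1.


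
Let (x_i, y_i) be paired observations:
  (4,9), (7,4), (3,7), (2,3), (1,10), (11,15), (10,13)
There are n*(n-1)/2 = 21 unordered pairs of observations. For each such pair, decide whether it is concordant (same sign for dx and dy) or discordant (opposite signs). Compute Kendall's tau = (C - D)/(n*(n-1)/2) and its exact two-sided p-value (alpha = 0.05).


Step 1: Enumerate the 21 unordered pairs (i,j) with i<j and classify each by sign(x_j-x_i) * sign(y_j-y_i).
  (1,2):dx=+3,dy=-5->D; (1,3):dx=-1,dy=-2->C; (1,4):dx=-2,dy=-6->C; (1,5):dx=-3,dy=+1->D
  (1,6):dx=+7,dy=+6->C; (1,7):dx=+6,dy=+4->C; (2,3):dx=-4,dy=+3->D; (2,4):dx=-5,dy=-1->C
  (2,5):dx=-6,dy=+6->D; (2,6):dx=+4,dy=+11->C; (2,7):dx=+3,dy=+9->C; (3,4):dx=-1,dy=-4->C
  (3,5):dx=-2,dy=+3->D; (3,6):dx=+8,dy=+8->C; (3,7):dx=+7,dy=+6->C; (4,5):dx=-1,dy=+7->D
  (4,6):dx=+9,dy=+12->C; (4,7):dx=+8,dy=+10->C; (5,6):dx=+10,dy=+5->C; (5,7):dx=+9,dy=+3->C
  (6,7):dx=-1,dy=-2->C
Step 2: C = 15, D = 6, total pairs = 21.
Step 3: tau = (C - D)/(n(n-1)/2) = (15 - 6)/21 = 0.428571.
Step 4: Exact two-sided p-value (enumerate n! = 5040 permutations of y under H0): p = 0.238889.
Step 5: alpha = 0.05. fail to reject H0.

tau_b = 0.4286 (C=15, D=6), p = 0.238889, fail to reject H0.


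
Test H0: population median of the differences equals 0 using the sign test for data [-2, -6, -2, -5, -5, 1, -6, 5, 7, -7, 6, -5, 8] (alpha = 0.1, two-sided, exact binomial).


Step 1: Discard zero differences. Original n = 13; n_eff = number of nonzero differences = 13.
Nonzero differences (with sign): -2, -6, -2, -5, -5, +1, -6, +5, +7, -7, +6, -5, +8
Step 2: Count signs: positive = 5, negative = 8.
Step 3: Under H0: P(positive) = 0.5, so the number of positives S ~ Bin(13, 0.5).
Step 4: Two-sided exact p-value = sum of Bin(13,0.5) probabilities at or below the observed probability = 0.581055.
Step 5: alpha = 0.1. fail to reject H0.

n_eff = 13, pos = 5, neg = 8, p = 0.581055, fail to reject H0.


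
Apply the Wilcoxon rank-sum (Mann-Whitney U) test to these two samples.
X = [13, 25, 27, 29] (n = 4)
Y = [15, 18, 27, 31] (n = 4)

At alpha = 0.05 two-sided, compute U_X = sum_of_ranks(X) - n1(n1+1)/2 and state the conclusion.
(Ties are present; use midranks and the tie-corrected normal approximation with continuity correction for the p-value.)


Step 1: Combine and sort all 8 observations; assign midranks.
sorted (value, group): (13,X), (15,Y), (18,Y), (25,X), (27,X), (27,Y), (29,X), (31,Y)
ranks: 13->1, 15->2, 18->3, 25->4, 27->5.5, 27->5.5, 29->7, 31->8
Step 2: Rank sum for X: R1 = 1 + 4 + 5.5 + 7 = 17.5.
Step 3: U_X = R1 - n1(n1+1)/2 = 17.5 - 4*5/2 = 17.5 - 10 = 7.5.
       U_Y = n1*n2 - U_X = 16 - 7.5 = 8.5.
Step 4: Ties are present, so use the tie-corrected normal approximation (with continuity correction) for the p-value.
Step 5: p-value = 1.000000; compare to alpha = 0.05. fail to reject H0.

U_X = 7.5, p = 1.000000, fail to reject H0 at alpha = 0.05.


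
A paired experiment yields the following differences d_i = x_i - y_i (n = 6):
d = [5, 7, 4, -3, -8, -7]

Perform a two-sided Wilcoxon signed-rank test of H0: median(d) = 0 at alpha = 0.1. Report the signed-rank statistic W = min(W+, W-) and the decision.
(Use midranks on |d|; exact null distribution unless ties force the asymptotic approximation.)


Step 1: Drop any zero differences (none here) and take |d_i|.
|d| = [5, 7, 4, 3, 8, 7]
Step 2: Midrank |d_i| (ties get averaged ranks).
ranks: |5|->3, |7|->4.5, |4|->2, |3|->1, |8|->6, |7|->4.5
Step 3: Attach original signs; sum ranks with positive sign and with negative sign.
W+ = 3 + 4.5 + 2 = 9.5
W- = 1 + 6 + 4.5 = 11.5
(Check: W+ + W- = 21 should equal n(n+1)/2 = 21.)
Step 4: Test statistic W = min(W+, W-) = 9.5.
Step 5: Ties in |d|, so use the tie-corrected normal approximation.
        E[W] = n(n+1)/4 = 6*7/4 = 10.5.
        Tie groups: |d|=7 (t=2); sum(t^3 - t) = 6.
        Var[W] = n(n+1)(2n+1)/24 - sum(t^3-t)/48 = 546/24 - 6/48 = 22.625.
        z = (W - E[W]) / sqrt(Var[W]) = (9.5 - 10.5) / 4.7566 = -0.2102.
        Two-sided p = 2*Phi(z) = 0.833484.
Step 6: alpha = 0.1. fail to reject H0.

W+ = 9.5, W- = 11.5, W = min = 9.5, p = 0.833484, fail to reject H0.


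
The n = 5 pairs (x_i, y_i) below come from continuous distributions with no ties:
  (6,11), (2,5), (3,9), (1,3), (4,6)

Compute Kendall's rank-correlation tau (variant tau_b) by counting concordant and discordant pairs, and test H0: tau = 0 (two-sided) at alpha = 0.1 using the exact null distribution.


Step 1: Enumerate the 10 unordered pairs (i,j) with i<j and classify each by sign(x_j-x_i) * sign(y_j-y_i).
  (1,2):dx=-4,dy=-6->C; (1,3):dx=-3,dy=-2->C; (1,4):dx=-5,dy=-8->C; (1,5):dx=-2,dy=-5->C
  (2,3):dx=+1,dy=+4->C; (2,4):dx=-1,dy=-2->C; (2,5):dx=+2,dy=+1->C; (3,4):dx=-2,dy=-6->C
  (3,5):dx=+1,dy=-3->D; (4,5):dx=+3,dy=+3->C
Step 2: C = 9, D = 1, total pairs = 10.
Step 3: tau = (C - D)/(n(n-1)/2) = (9 - 1)/10 = 0.800000.
Step 4: Exact two-sided p-value (enumerate n! = 120 permutations of y under H0): p = 0.083333.
Step 5: alpha = 0.1. reject H0.

tau_b = 0.8000 (C=9, D=1), p = 0.083333, reject H0.


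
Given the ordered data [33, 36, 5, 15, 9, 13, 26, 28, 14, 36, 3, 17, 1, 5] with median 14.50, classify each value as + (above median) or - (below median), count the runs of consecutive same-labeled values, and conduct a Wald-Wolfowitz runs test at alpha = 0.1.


Step 1: Compute median = 14.50; label A = above, B = below.
Labels in order: AABABBAABABABB  (n_A = 7, n_B = 7)
Step 2: Count runs R = 10.
Step 3: Under H0 (random ordering), E[R] = 2*n_A*n_B/(n_A+n_B) + 1 = 2*7*7/14 + 1 = 8.0000.
        Var[R] = 2*n_A*n_B*(2*n_A*n_B - n_A - n_B) / ((n_A+n_B)^2 * (n_A+n_B-1)) = 8232/2548 = 3.2308.
        SD[R] = 1.7974.
Step 4: Continuity-corrected z = (R - 0.5 - E[R]) / SD[R] = (10 - 0.5 - 8.0000) / 1.7974 = 0.8345.
Step 5: Two-sided p-value via normal approximation = 2*(1 - Phi(|z|)) = 0.403986.
Step 6: alpha = 0.1. fail to reject H0.

R = 10, z = 0.8345, p = 0.403986, fail to reject H0.


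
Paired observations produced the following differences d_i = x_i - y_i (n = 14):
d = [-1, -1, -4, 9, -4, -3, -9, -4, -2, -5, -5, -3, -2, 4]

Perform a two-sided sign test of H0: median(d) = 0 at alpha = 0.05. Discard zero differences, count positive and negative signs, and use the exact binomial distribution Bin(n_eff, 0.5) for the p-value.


Step 1: Discard zero differences. Original n = 14; n_eff = number of nonzero differences = 14.
Nonzero differences (with sign): -1, -1, -4, +9, -4, -3, -9, -4, -2, -5, -5, -3, -2, +4
Step 2: Count signs: positive = 2, negative = 12.
Step 3: Under H0: P(positive) = 0.5, so the number of positives S ~ Bin(14, 0.5).
Step 4: Two-sided exact p-value = sum of Bin(14,0.5) probabilities at or below the observed probability = 0.012939.
Step 5: alpha = 0.05. reject H0.

n_eff = 14, pos = 2, neg = 12, p = 0.012939, reject H0.


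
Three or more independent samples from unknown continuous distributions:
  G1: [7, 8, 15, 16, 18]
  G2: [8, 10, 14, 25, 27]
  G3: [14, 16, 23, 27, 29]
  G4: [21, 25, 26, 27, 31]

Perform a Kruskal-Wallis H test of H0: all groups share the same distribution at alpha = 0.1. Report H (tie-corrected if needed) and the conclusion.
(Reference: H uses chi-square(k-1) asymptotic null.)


Step 1: Combine all N = 20 observations and assign midranks.
sorted (value, group, rank): (7,G1,1), (8,G1,2.5), (8,G2,2.5), (10,G2,4), (14,G2,5.5), (14,G3,5.5), (15,G1,7), (16,G1,8.5), (16,G3,8.5), (18,G1,10), (21,G4,11), (23,G3,12), (25,G2,13.5), (25,G4,13.5), (26,G4,15), (27,G2,17), (27,G3,17), (27,G4,17), (29,G3,19), (31,G4,20)
Step 2: Sum ranks within each group.
R_1 = 29 (n_1 = 5)
R_2 = 42.5 (n_2 = 5)
R_3 = 62 (n_3 = 5)
R_4 = 76.5 (n_4 = 5)
Step 3: H = 12/(N(N+1)) * sum(R_i^2/n_i) - 3(N+1)
     = 12/(20*21) * (29^2/5 + 42.5^2/5 + 62^2/5 + 76.5^2/5) - 3*21
     = 0.028571 * 2468.7 - 63
     = 7.534286.
Step 4: Ties present; correction factor C = 1 - 48/(20^3 - 20) = 0.993985. Corrected H = 7.534286 / 0.993985 = 7.579879.
Step 5: Under H0, H ~ chi^2(3); p-value = 0.055541.
Step 6: alpha = 0.1. reject H0.

H = 7.5799, df = 3, p = 0.055541, reject H0.


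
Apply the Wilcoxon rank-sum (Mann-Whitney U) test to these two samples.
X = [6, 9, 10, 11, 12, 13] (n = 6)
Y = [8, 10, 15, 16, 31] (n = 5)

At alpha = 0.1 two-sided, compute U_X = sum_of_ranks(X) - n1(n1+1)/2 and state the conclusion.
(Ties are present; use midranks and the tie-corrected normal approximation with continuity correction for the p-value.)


Step 1: Combine and sort all 11 observations; assign midranks.
sorted (value, group): (6,X), (8,Y), (9,X), (10,X), (10,Y), (11,X), (12,X), (13,X), (15,Y), (16,Y), (31,Y)
ranks: 6->1, 8->2, 9->3, 10->4.5, 10->4.5, 11->6, 12->7, 13->8, 15->9, 16->10, 31->11
Step 2: Rank sum for X: R1 = 1 + 3 + 4.5 + 6 + 7 + 8 = 29.5.
Step 3: U_X = R1 - n1(n1+1)/2 = 29.5 - 6*7/2 = 29.5 - 21 = 8.5.
       U_Y = n1*n2 - U_X = 30 - 8.5 = 21.5.
Step 4: Ties are present, so use the tie-corrected normal approximation (with continuity correction) for the p-value.
Step 5: p-value = 0.272229; compare to alpha = 0.1. fail to reject H0.

U_X = 8.5, p = 0.272229, fail to reject H0 at alpha = 0.1.


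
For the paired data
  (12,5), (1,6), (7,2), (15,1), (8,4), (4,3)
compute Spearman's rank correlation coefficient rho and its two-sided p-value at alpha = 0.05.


Step 1: Rank x and y separately (midranks; no ties here).
rank(x): 12->5, 1->1, 7->3, 15->6, 8->4, 4->2
rank(y): 5->5, 6->6, 2->2, 1->1, 4->4, 3->3
Step 2: d_i = R_x(i) - R_y(i); compute d_i^2.
  (5-5)^2=0, (1-6)^2=25, (3-2)^2=1, (6-1)^2=25, (4-4)^2=0, (2-3)^2=1
sum(d^2) = 52.
Step 3: rho = 1 - 6*52 / (6*(6^2 - 1)) = 1 - 312/210 = -0.485714.
Step 4: Under H0, t = rho * sqrt((n-2)/(1-rho^2)) = -1.1113 ~ t(4).
Step 5: Two-sided p-value from the t-distribution with 4 df = 0.328723.
Step 6: alpha = 0.05. fail to reject H0.

rho = -0.4857, p = 0.328723, fail to reject H0 at alpha = 0.05.


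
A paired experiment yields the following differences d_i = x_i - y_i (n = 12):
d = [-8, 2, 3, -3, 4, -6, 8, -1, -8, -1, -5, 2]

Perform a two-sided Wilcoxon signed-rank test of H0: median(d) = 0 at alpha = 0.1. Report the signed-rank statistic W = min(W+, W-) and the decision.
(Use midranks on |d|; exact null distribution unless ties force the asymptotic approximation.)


Step 1: Drop any zero differences (none here) and take |d_i|.
|d| = [8, 2, 3, 3, 4, 6, 8, 1, 8, 1, 5, 2]
Step 2: Midrank |d_i| (ties get averaged ranks).
ranks: |8|->11, |2|->3.5, |3|->5.5, |3|->5.5, |4|->7, |6|->9, |8|->11, |1|->1.5, |8|->11, |1|->1.5, |5|->8, |2|->3.5
Step 3: Attach original signs; sum ranks with positive sign and with negative sign.
W+ = 3.5 + 5.5 + 7 + 11 + 3.5 = 30.5
W- = 11 + 5.5 + 9 + 1.5 + 11 + 1.5 + 8 = 47.5
(Check: W+ + W- = 78 should equal n(n+1)/2 = 78.)
Step 4: Test statistic W = min(W+, W-) = 30.5.
Step 5: Ties in |d|, so use the tie-corrected normal approximation.
        E[W] = n(n+1)/4 = 12*13/4 = 39.
        Tie groups: |d|=1 (t=2), |d|=2 (t=2), |d|=3 (t=2), |d|=8 (t=3); sum(t^3 - t) = 42.
        Var[W] = n(n+1)(2n+1)/24 - sum(t^3-t)/48 = 3900/24 - 42/48 = 161.625.
        z = (W - E[W]) / sqrt(Var[W]) = (30.5 - 39) / 12.7132 = -0.6686.
        Two-sided p = 2*Phi(z) = 0.503752.
Step 6: alpha = 0.1. fail to reject H0.

W+ = 30.5, W- = 47.5, W = min = 30.5, p = 0.503752, fail to reject H0.


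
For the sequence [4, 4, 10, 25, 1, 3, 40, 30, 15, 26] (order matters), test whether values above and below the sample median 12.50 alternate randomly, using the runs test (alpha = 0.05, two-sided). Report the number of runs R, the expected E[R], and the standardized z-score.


Step 1: Compute median = 12.50; label A = above, B = below.
Labels in order: BBBABBAAAA  (n_A = 5, n_B = 5)
Step 2: Count runs R = 4.
Step 3: Under H0 (random ordering), E[R] = 2*n_A*n_B/(n_A+n_B) + 1 = 2*5*5/10 + 1 = 6.0000.
        Var[R] = 2*n_A*n_B*(2*n_A*n_B - n_A - n_B) / ((n_A+n_B)^2 * (n_A+n_B-1)) = 2000/900 = 2.2222.
        SD[R] = 1.4907.
Step 4: Continuity-corrected z = (R + 0.5 - E[R]) / SD[R] = (4 + 0.5 - 6.0000) / 1.4907 = -1.0062.
Step 5: Two-sided p-value via normal approximation = 2*(1 - Phi(|z|)) = 0.314305.
Step 6: alpha = 0.05. fail to reject H0.

R = 4, z = -1.0062, p = 0.314305, fail to reject H0.


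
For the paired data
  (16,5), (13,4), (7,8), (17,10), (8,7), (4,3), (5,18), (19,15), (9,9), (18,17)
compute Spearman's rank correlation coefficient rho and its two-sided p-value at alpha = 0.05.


Step 1: Rank x and y separately (midranks; no ties here).
rank(x): 16->7, 13->6, 7->3, 17->8, 8->4, 4->1, 5->2, 19->10, 9->5, 18->9
rank(y): 5->3, 4->2, 8->5, 10->7, 7->4, 3->1, 18->10, 15->8, 9->6, 17->9
Step 2: d_i = R_x(i) - R_y(i); compute d_i^2.
  (7-3)^2=16, (6-2)^2=16, (3-5)^2=4, (8-7)^2=1, (4-4)^2=0, (1-1)^2=0, (2-10)^2=64, (10-8)^2=4, (5-6)^2=1, (9-9)^2=0
sum(d^2) = 106.
Step 3: rho = 1 - 6*106 / (10*(10^2 - 1)) = 1 - 636/990 = 0.357576.
Step 4: Under H0, t = rho * sqrt((n-2)/(1-rho^2)) = 1.0830 ~ t(8).
Step 5: Two-sided p-value from the t-distribution with 8 df = 0.310376.
Step 6: alpha = 0.05. fail to reject H0.

rho = 0.3576, p = 0.310376, fail to reject H0 at alpha = 0.05.


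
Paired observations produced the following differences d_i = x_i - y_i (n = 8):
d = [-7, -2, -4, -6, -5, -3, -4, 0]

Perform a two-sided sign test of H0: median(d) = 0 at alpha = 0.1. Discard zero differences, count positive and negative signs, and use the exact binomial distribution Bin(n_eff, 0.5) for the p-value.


Step 1: Discard zero differences. Original n = 8; n_eff = number of nonzero differences = 7.
Nonzero differences (with sign): -7, -2, -4, -6, -5, -3, -4
Step 2: Count signs: positive = 0, negative = 7.
Step 3: Under H0: P(positive) = 0.5, so the number of positives S ~ Bin(7, 0.5).
Step 4: Two-sided exact p-value = sum of Bin(7,0.5) probabilities at or below the observed probability = 0.015625.
Step 5: alpha = 0.1. reject H0.

n_eff = 7, pos = 0, neg = 7, p = 0.015625, reject H0.


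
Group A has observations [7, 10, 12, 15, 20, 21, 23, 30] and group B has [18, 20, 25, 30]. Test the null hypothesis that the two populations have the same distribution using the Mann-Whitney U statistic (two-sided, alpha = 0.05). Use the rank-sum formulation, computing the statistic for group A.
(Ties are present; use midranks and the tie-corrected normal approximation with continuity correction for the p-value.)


Step 1: Combine and sort all 12 observations; assign midranks.
sorted (value, group): (7,X), (10,X), (12,X), (15,X), (18,Y), (20,X), (20,Y), (21,X), (23,X), (25,Y), (30,X), (30,Y)
ranks: 7->1, 10->2, 12->3, 15->4, 18->5, 20->6.5, 20->6.5, 21->8, 23->9, 25->10, 30->11.5, 30->11.5
Step 2: Rank sum for X: R1 = 1 + 2 + 3 + 4 + 6.5 + 8 + 9 + 11.5 = 45.
Step 3: U_X = R1 - n1(n1+1)/2 = 45 - 8*9/2 = 45 - 36 = 9.
       U_Y = n1*n2 - U_X = 32 - 9 = 23.
Step 4: Ties are present, so use the tie-corrected normal approximation (with continuity correction) for the p-value.
Step 5: p-value = 0.267926; compare to alpha = 0.05. fail to reject H0.

U_X = 9, p = 0.267926, fail to reject H0 at alpha = 0.05.


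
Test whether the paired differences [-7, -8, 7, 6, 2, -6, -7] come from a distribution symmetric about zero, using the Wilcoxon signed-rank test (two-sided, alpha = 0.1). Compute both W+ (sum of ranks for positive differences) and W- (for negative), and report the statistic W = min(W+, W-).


Step 1: Drop any zero differences (none here) and take |d_i|.
|d| = [7, 8, 7, 6, 2, 6, 7]
Step 2: Midrank |d_i| (ties get averaged ranks).
ranks: |7|->5, |8|->7, |7|->5, |6|->2.5, |2|->1, |6|->2.5, |7|->5
Step 3: Attach original signs; sum ranks with positive sign and with negative sign.
W+ = 5 + 2.5 + 1 = 8.5
W- = 5 + 7 + 2.5 + 5 = 19.5
(Check: W+ + W- = 28 should equal n(n+1)/2 = 28.)
Step 4: Test statistic W = min(W+, W-) = 8.5.
Step 5: Ties in |d|, so use the tie-corrected normal approximation.
        E[W] = n(n+1)/4 = 7*8/4 = 14.
        Tie groups: |d|=6 (t=2), |d|=7 (t=3); sum(t^3 - t) = 30.
        Var[W] = n(n+1)(2n+1)/24 - sum(t^3-t)/48 = 840/24 - 30/48 = 34.375.
        z = (W - E[W]) / sqrt(Var[W]) = (8.5 - 14) / 5.8630 = -0.9381.
        Two-sided p = 2*Phi(z) = 0.348202.
Step 6: alpha = 0.1. fail to reject H0.

W+ = 8.5, W- = 19.5, W = min = 8.5, p = 0.348202, fail to reject H0.
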